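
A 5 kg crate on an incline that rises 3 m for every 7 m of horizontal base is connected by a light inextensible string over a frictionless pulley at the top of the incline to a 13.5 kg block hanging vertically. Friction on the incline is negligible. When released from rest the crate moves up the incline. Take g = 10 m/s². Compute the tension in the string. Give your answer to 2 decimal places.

For the crate on the incline: the weight component along the slope is m₁g sin 23.20° = 5 × 10 × 0.3939 = 19.695 N and the normal force is N = m₁g cos 23.20° = 45.957 N.
Newton's second law for the crate (up-slope positive): T − 19.695 = 5 a. For the hanging block (downward positive): 13.5 × 10 − T = 13.5 a.
Adding the two equations eliminates T: 115.305 = 18.5 a, so a = 6.2327 m/s².
Then from the hanging block's equation, T = 13.5 × (10 − 6.2327) = 50.859 N.

50.86 N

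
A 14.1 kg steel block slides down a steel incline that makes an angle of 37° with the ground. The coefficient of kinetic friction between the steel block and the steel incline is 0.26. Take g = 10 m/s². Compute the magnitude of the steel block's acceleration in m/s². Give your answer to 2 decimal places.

3.94 m/s²

Resolving the weight along the incline: the component pulling the steel block down the slope is mg sin 37° = 14.1 × 10 × 0.6018 = 84.854 N, and the normal force is N = mg cos 37° = 14.1 × 10 × 0.7986 = 112.603 N.
Kinetic friction acts up the slope with magnitude f = μN = 0.26 × 112.603 = 29.277 N.
Net force along the incline is 84.854 − 29.277 = 55.577 N, so a = 55.577 / 14.1 = 3.9416 m/s².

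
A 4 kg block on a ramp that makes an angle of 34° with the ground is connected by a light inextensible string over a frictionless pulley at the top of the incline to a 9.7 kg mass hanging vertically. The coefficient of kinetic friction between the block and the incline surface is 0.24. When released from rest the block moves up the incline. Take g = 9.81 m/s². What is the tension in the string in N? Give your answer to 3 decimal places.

48.847 N

For the block on the incline: the weight component along the slope is m₁g sin 34° = 4 × 9.81 × 0.5592 = 21.943 N and the normal force is N = m₁g cos 34° = 32.531 N.
Kinetic friction opposes the block's motion up the incline: f = μN = 0.24 × 32.531 = 7.807 N acting down the slope.
Newton's second law for the block (up-slope positive): T − 21.943 − 7.807 = 4 a. For the hanging mass (downward positive): 9.7 × 9.81 − T = 9.7 a.
Adding the two equations eliminates T: 65.407 = 13.7 a, so a = 4.7742 m/s².
Then from the hanging mass's equation, T = 9.7 × (9.81 − 4.7742) = 48.847 N.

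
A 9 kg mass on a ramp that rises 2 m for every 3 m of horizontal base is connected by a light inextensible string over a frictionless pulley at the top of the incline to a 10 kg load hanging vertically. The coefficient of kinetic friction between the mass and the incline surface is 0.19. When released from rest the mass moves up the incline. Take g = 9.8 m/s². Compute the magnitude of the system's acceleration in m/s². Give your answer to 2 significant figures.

1.8 m/s²

For the mass on the incline: the weight component along the slope is m₁g sin 33.69° = 9 × 9.8 × 0.5547 = 48.925 N and the normal force is N = m₁g cos 33.69° = 73.387 N.
Kinetic friction opposes the mass's motion up the incline: f = μN = 0.19 × 73.387 = 13.944 N acting down the slope.
Newton's second law for the mass (up-slope positive): T − 48.925 − 13.944 = 9 a. For the hanging load (downward positive): 10 × 9.8 − T = 10 a.
Adding the two equations eliminates T: 35.131 = 19 a, so a = 1.8490 m/s².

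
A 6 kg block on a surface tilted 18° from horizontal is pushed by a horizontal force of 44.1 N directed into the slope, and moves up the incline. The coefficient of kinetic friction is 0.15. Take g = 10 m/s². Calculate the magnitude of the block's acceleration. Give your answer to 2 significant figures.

2.1 m/s²

The horizontal push has components F cos 18° = 44.1 × 0.9511 = 41.944 N up the incline and F sin 18° = 44.1 × 0.3090 = 13.627 N pressing into the surface.
The normal force is therefore N = mg cos 18° + F sin 18° = 57.066 + 13.627 = 70.693 N, and kinetic friction down the slope is μN = 0.15 × 70.693 = 10.604 N.
Along the incline: F cos 18° − mg sin 18° − μN = ma, so 41.944 − 18.540 − 10.604 = 6 a, giving a = 2.1333 m/s².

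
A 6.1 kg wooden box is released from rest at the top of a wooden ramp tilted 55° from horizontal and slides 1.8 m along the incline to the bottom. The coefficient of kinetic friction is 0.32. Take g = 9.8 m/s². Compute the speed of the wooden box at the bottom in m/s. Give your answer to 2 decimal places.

4.74 m/s

The weight component along the incline is mg sin 55° = 48.969 N and the normal force is N = mg cos 55° = 34.288 N.
Friction up the slope is f = μN = 0.32 × 34.288 = 10.972 N, so the net downslope force is 48.969 − 10.972 = 37.997 N and a = 37.997 / 6.1 = 6.2290 m/s².
Starting from rest over a distance of 1.8 m, v² = 2aL = 2 × 6.2290 × 1.8 = 22.4244, so v = 4.7354 m/s.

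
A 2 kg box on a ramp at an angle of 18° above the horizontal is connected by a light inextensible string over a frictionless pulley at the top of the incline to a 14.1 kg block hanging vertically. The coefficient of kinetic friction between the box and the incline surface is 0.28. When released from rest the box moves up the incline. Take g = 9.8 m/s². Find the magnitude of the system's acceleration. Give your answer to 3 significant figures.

7.88 m/s²

For the box on the incline: the weight component along the slope is m₁g sin 18° = 2 × 9.8 × 0.3090 = 6.056 N and the normal force is N = m₁g cos 18° = 18.641 N.
Kinetic friction opposes the box's motion up the incline: f = μN = 0.28 × 18.641 = 5.219 N acting down the slope.
Newton's second law for the box (up-slope positive): T − 6.056 − 5.219 = 2 a. For the hanging block (downward positive): 14.1 × 9.8 − T = 14.1 a.
Adding the two equations eliminates T: 126.905 = 16.1 a, so a = 7.8823 m/s².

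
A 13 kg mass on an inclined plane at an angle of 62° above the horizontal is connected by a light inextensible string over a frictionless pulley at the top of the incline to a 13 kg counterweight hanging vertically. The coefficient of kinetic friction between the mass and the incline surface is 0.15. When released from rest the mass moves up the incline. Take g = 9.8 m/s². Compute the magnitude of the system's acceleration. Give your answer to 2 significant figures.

0.23 m/s²

For the mass on the incline: the weight component along the slope is m₁g sin 62° = 13 × 9.8 × 0.8829 = 112.481 N and the normal force is N = m₁g cos 62° = 59.811 N.
Kinetic friction opposes the mass's motion up the incline: f = μN = 0.15 × 59.811 = 8.972 N acting down the slope.
Newton's second law for the mass (up-slope positive): T − 112.481 − 8.972 = 13 a. For the hanging counterweight (downward positive): 13 × 9.8 − T = 13 a.
Adding the two equations eliminates T: 5.947 = 26 a, so a = 0.2287 m/s².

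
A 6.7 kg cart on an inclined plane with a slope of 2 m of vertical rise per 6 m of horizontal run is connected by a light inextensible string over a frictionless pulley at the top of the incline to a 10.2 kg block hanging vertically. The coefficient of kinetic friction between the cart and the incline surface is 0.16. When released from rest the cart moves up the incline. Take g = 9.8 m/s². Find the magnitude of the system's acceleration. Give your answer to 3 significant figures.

4.10 m/s²

For the cart on the incline: the weight component along the slope is m₁g sin 18.43° = 6.7 × 9.8 × 0.3162 = 20.762 N and the normal force is N = m₁g cos 18.43° = 62.291 N.
Kinetic friction opposes the cart's motion up the incline: f = μN = 0.16 × 62.291 = 9.967 N acting down the slope.
Newton's second law for the cart (up-slope positive): T − 20.762 − 9.967 = 6.7 a. For the hanging block (downward positive): 10.2 × 9.8 − T = 10.2 a.
Adding the two equations eliminates T: 69.231 = 16.9 a, so a = 4.0965 m/s².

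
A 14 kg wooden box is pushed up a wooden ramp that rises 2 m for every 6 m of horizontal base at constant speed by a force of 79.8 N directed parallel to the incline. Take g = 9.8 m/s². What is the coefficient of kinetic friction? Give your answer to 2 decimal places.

0.28

At constant speed ΣF = 0 along the incline. The applied 79.8 N acts up the slope; the weight component mg sin 18.43° = 43.386 N and kinetic friction μN both act down the slope.
So 79.8 = 43.386 + μ × 130.159, giving μ = (79.8 − 43.386) / 130.159 = 0.2798.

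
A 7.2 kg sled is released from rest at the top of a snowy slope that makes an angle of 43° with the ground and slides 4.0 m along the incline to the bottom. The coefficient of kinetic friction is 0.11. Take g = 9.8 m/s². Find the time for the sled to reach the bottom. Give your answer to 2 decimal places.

1.16 s

The weight component along the incline is mg sin 43° = 48.122 N and the normal force is N = mg cos 43° = 51.604 N.
Friction up the slope is f = μN = 0.11 × 51.604 = 5.676 N, so the net downslope force is 48.122 − 5.676 = 42.446 N and a = 42.446 / 7.2 = 5.8953 m/s².
Starting from rest, L = ½at², so t = √(2L/a) = √(2 × 4.0 / 5.8953) = 1.1649 s.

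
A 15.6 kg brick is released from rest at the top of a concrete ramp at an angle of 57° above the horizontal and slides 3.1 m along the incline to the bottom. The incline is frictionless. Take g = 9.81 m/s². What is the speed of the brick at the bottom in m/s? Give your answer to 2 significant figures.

7.1 m/s

The weight component along the incline is mg sin 57° = 128.347 N and the normal force is N = mg cos 57° = 83.349 N.
With no friction, a = g sin 57° = 8.2274 m/s².
Starting from rest over a distance of 3.1 m, v² = 2aL = 2 × 8.2274 × 3.1 = 51.0099, so v = 7.1421 m/s.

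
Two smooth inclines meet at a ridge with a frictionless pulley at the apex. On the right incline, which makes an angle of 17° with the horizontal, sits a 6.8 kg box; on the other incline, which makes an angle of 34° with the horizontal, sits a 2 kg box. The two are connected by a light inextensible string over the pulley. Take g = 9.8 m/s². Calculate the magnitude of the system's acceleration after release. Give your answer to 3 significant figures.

0.969 m/s²

Resolve each weight along its own incline: the 6.8 kg mass has component 6.8 × 9.8 × sin 17° = 19.484 N down its slope, and the 2 kg mass has 2 × 9.8 × sin 34° = 10.960 N down its slope.
The 6.8 kg side's 19.484 N exceeds the other side's 10.960 N, so that mass slides down and the 2 kg mass slides up. Taking that direction as positive, Newton's second law for the whole system gives 19.484 − 10.960 = (6.8 + 2) a, so a = 8.524 / 8.8 = 0.9686 m/s².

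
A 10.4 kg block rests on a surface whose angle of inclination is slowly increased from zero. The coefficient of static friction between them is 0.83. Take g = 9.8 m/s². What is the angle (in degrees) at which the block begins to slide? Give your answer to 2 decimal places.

At the threshold of sliding, static friction is at its maximum μ_s N and exactly balances the weight component along the incline: mg sin θ = μ_s mg cos θ.
Hence tan θ = μ_s = 0.83, so θ = arctan(0.83) = 39.6927°.

39.69°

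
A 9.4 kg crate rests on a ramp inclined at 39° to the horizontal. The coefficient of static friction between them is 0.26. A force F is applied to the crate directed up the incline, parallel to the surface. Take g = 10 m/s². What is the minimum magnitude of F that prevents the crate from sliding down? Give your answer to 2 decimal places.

40.16 N

The normal force is N = mg cos 39° = 73.052 N. With F at its minimum the crate is on the verge of sliding down, so static friction is at its maximum μ_s N = 0.26 × 73.052 = 18.994 N and acts up the slope.
Equilibrium along the incline: F + μ_s N = mg sin 39°, so F = 59.156 − 18.994 = 40.162 N.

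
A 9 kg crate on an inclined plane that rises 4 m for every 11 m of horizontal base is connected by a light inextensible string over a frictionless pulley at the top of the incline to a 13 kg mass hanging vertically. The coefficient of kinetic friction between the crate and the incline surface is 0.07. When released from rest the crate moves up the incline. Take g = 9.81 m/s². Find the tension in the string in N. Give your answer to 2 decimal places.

For the crate on the incline: the weight component along the slope is m₁g sin 19.98° = 9 × 9.81 × 0.3417 = 30.169 N and the normal force is N = m₁g cos 19.98° = 82.974 N.
Kinetic friction opposes the crate's motion up the incline: f = μN = 0.07 × 82.974 = 5.808 N acting down the slope.
Newton's second law for the crate (up-slope positive): T − 30.169 − 5.808 = 9 a. For the hanging mass (downward positive): 13 × 9.81 − T = 13 a.
Adding the two equations eliminates T: 91.553 = 22 a, so a = 4.1615 m/s².
Then from the hanging mass's equation, T = 13 × (9.81 − 4.1615) = 73.431 N.

73.43 N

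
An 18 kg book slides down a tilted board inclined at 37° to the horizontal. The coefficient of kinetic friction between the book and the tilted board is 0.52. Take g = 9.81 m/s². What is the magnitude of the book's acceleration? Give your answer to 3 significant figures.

Resolving the weight along the incline: the component pulling the book down the slope is mg sin 37° = 18 × 9.81 × 0.6018 = 106.266 N, and the normal force is N = mg cos 37° = 18 × 9.81 × 0.7986 = 141.017 N.
Kinetic friction acts up the slope with magnitude f = μN = 0.52 × 141.017 = 73.329 N.
Net force along the incline is 106.266 − 73.329 = 32.937 N, so a = 32.937 / 18 = 1.8298 m/s².

1.83 m/s²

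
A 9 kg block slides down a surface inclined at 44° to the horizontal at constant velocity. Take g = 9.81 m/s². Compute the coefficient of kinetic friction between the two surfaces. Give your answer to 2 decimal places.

At constant velocity the net force along the incline is zero: mg sin 44° = μ mg cos 44°.
So μ = tan 44° = 0.6947 / 0.7193 = 0.9658.

0.97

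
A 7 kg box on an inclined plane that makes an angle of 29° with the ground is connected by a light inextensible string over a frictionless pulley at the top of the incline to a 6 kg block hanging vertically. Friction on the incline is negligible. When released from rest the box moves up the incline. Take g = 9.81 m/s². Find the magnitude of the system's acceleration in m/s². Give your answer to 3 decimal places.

1.967 m/s²

For the box on the incline: the weight component along the slope is m₁g sin 29° = 7 × 9.81 × 0.4848 = 33.291 N and the normal force is N = m₁g cos 29° = 60.060 N.
Newton's second law for the box (up-slope positive): T − 33.291 = 7 a. For the hanging block (downward positive): 6 × 9.81 − T = 6 a.
Adding the two equations eliminates T: 25.569 = 13 a, so a = 1.9668 m/s².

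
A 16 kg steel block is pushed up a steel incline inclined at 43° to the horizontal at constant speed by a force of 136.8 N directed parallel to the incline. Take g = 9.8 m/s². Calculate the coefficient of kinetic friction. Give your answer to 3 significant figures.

0.260

At constant speed ΣF = 0 along the incline. The applied 136.8 N acts up the slope; the weight component mg sin 43° = 106.937 N and kinetic friction μN both act down the slope.
So 136.8 = 106.937 + μ × 114.676, giving μ = (136.8 − 106.937) / 114.676 = 0.2604.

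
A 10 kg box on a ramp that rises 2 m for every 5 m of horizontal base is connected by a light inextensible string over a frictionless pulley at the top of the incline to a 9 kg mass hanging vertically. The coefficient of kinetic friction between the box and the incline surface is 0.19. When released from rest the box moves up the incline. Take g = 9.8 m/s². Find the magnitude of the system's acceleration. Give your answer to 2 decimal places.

1.82 m/s²

For the box on the incline: the weight component along the slope is m₁g sin 21.80° = 10 × 9.8 × 0.3714 = 36.397 N and the normal force is N = m₁g cos 21.80° = 90.991 N.
Kinetic friction opposes the box's motion up the incline: f = μN = 0.19 × 90.991 = 17.288 N acting down the slope.
Newton's second law for the box (up-slope positive): T − 36.397 − 17.288 = 10 a. For the hanging mass (downward positive): 9 × 9.8 − T = 9 a.
Adding the two equations eliminates T: 34.515 = 19 a, so a = 1.8166 m/s².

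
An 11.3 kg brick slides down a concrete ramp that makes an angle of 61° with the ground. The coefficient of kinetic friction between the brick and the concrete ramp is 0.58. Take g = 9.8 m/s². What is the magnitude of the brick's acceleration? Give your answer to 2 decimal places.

5.82 m/s²

Resolving the weight along the incline: the component pulling the brick down the slope is mg sin 61° = 11.3 × 9.8 × 0.8746 = 96.853 N, and the normal force is N = mg cos 61° = 11.3 × 9.8 × 0.4848 = 53.687 N.
Kinetic friction acts up the slope with magnitude f = μN = 0.58 × 53.687 = 31.138 N.
Net force along the incline is 96.853 − 31.138 = 65.715 N, so a = 65.715 / 11.3 = 5.8155 m/s².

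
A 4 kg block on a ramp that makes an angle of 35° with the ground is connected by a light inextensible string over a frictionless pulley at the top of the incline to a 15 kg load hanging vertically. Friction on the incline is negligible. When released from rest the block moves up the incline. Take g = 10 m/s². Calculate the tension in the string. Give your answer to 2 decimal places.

49.69 N

For the block on the incline: the weight component along the slope is m₁g sin 35° = 4 × 10 × 0.5736 = 22.944 N and the normal force is N = m₁g cos 35° = 32.766 N.
Newton's second law for the block (up-slope positive): T − 22.944 = 4 a. For the hanging load (downward positive): 15 × 10 − T = 15 a.
Adding the two equations eliminates T: 127.056 = 19 a, so a = 6.6872 m/s².
Then from the hanging load's equation, T = 15 × (10 − 6.6872) = 49.692 N.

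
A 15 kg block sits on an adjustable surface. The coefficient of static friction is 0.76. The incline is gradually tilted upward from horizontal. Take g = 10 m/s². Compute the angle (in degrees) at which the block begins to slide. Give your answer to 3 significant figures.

At the threshold of sliding, static friction is at its maximum μ_s N and exactly balances the weight component along the incline: mg sin θ = μ_s mg cos θ.
Hence tan θ = μ_s = 0.76, so θ = arctan(0.76) = 37.2348°.

37.2°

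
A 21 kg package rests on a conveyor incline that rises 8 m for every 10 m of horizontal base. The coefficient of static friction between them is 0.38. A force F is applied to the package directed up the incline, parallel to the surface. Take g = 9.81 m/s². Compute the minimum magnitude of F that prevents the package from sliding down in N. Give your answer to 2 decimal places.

67.56 N

The normal force is N = mg cos 38.66° = 160.867 N. With F at its minimum the package is on the verge of sliding down, so static friction is at its maximum μ_s N = 0.38 × 160.867 = 61.129 N and acts up the slope.
Equilibrium along the incline: F + μ_s N = mg sin 38.66°, so F = 128.693 − 61.129 = 67.564 N.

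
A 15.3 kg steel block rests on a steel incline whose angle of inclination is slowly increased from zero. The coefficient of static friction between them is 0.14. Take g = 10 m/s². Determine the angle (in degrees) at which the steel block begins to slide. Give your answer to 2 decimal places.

7.97°

At the threshold of sliding, static friction is at its maximum μ_s N and exactly balances the weight component along the incline: mg sin θ = μ_s mg cos θ.
Hence tan θ = μ_s = 0.14, so θ = arctan(0.14) = 7.9696°.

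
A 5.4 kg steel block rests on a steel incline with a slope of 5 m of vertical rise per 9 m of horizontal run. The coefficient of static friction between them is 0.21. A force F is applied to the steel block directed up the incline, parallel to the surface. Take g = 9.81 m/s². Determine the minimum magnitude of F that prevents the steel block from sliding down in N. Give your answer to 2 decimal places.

The normal force is N = mg cos 29.05° = 46.308 N. With F at its minimum the steel block is on the verge of sliding down, so static friction is at its maximum μ_s N = 0.21 × 46.308 = 9.725 N and acts up the slope.
Equilibrium along the incline: F + μ_s N = mg sin 29.05°, so F = 25.726 − 9.725 = 16.001 N.

16.00 N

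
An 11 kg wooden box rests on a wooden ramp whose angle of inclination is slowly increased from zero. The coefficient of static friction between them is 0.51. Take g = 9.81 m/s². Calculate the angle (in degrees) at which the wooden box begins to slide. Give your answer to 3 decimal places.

At the threshold of sliding, static friction is at its maximum μ_s N and exactly balances the weight component along the incline: mg sin θ = μ_s mg cos θ.
Hence tan θ = μ_s = 0.51, so θ = arctan(0.51) = 27.0216°.

27.022°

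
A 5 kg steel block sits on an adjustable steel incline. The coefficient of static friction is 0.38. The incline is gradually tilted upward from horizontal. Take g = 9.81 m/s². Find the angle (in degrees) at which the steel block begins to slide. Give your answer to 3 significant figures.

20.8°

At the threshold of sliding, static friction is at its maximum μ_s N and exactly balances the weight component along the incline: mg sin θ = μ_s mg cos θ.
Hence tan θ = μ_s = 0.38, so θ = arctan(0.38) = 20.8068°.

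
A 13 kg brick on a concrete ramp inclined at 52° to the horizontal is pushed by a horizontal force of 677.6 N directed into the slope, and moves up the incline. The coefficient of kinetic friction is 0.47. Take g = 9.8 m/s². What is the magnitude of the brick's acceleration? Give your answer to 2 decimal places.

The horizontal push has components F cos 52° = 677.6 × 0.6157 = 417.198 N up the incline and F sin 52° = 677.6 × 0.7880 = 533.949 N pressing into the surface.
The normal force is therefore N = mg cos 52° + F sin 52° = 78.440 + 533.949 = 612.389 N, and kinetic friction down the slope is μN = 0.47 × 612.389 = 287.823 N.
Along the incline: F cos 52° − mg sin 52° − μN = ma, so 417.198 − 100.391 − 287.823 = 13 a, giving a = 2.2295 m/s².

2.23 m/s²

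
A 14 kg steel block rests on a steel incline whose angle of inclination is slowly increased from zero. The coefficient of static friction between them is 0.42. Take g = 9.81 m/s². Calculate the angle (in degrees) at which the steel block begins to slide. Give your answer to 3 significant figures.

22.8°

At the threshold of sliding, static friction is at its maximum μ_s N and exactly balances the weight component along the incline: mg sin θ = μ_s mg cos θ.
Hence tan θ = μ_s = 0.42, so θ = arctan(0.42) = 22.7824°.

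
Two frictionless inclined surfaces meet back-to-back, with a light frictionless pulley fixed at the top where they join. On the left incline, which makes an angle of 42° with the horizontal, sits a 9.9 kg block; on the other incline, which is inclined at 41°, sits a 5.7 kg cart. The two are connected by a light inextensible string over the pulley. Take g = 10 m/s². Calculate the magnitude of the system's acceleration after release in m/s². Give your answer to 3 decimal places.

1.849 m/s²

Resolve each weight along its own incline: the 9.9 kg mass has component 9.9 × 10 × sin 42° = 66.244 N down its slope, and the 5.7 kg mass has 5.7 × 10 × sin 41° = 37.395 N down its slope.
The 9.9 kg side's 66.244 N exceeds the other side's 37.395 N, so that mass slides down and the 5.7 kg mass slides up. Taking that direction as positive, Newton's second law for the whole system gives 66.244 − 37.395 = (9.9 + 5.7) a, so a = 28.849 / 15.6 = 1.8493 m/s².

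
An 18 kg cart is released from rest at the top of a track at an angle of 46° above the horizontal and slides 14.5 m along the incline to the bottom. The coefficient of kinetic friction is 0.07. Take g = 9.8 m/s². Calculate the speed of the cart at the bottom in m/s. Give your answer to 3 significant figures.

The weight component along the incline is mg sin 46° = 126.892 N and the normal force is N = mg cos 46° = 122.538 N.
Friction up the slope is f = μN = 0.07 × 122.538 = 8.578 N, so the net downslope force is 126.892 − 8.578 = 118.314 N and a = 118.314 / 18 = 6.5730 m/s².
Starting from rest over a distance of 14.5 m, v² = 2aL = 2 × 6.5730 × 14.5 = 190.6170, so v = 13.8064 m/s.

13.8 m/s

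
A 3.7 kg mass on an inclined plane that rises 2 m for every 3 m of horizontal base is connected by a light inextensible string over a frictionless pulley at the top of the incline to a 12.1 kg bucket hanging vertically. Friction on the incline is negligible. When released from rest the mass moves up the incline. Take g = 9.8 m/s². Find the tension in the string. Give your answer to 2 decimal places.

For the mass on the incline: the weight component along the slope is m₁g sin 33.69° = 3.7 × 9.8 × 0.5547 = 20.113 N and the normal force is N = m₁g cos 33.69° = 30.170 N.
Newton's second law for the mass (up-slope positive): T − 20.113 = 3.7 a. For the hanging bucket (downward positive): 12.1 × 9.8 − T = 12.1 a.
Adding the two equations eliminates T: 98.467 = 15.8 a, so a = 6.2321 m/s².
Then from the hanging bucket's equation, T = 12.1 × (9.8 − 6.2321) = 43.172 N.

43.17 N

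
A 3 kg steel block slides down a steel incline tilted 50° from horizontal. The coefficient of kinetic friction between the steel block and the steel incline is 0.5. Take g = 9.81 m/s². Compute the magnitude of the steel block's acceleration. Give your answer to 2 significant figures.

4.4 m/s²

Resolving the weight along the incline: the component pulling the steel block down the slope is mg sin 50° = 3 × 9.81 × 0.7660 = 22.543 N, and the normal force is N = mg cos 50° = 3 × 9.81 × 0.6428 = 18.918 N.
Kinetic friction acts up the slope with magnitude f = μN = 0.5 × 18.918 = 9.459 N.
Net force along the incline is 22.543 − 9.459 = 13.084 N, so a = 13.084 / 3 = 4.3613 m/s².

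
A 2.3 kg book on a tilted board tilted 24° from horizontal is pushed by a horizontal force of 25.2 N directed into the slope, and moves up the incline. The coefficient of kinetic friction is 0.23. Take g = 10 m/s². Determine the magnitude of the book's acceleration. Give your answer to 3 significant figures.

The horizontal push has components F cos 24° = 25.2 × 0.9135 = 23.020 N up the incline and F sin 24° = 25.2 × 0.4067 = 10.249 N pressing into the surface.
The normal force is therefore N = mg cos 24° + F sin 24° = 21.011 + 10.249 = 31.260 N, and kinetic friction down the slope is μN = 0.23 × 31.260 = 7.190 N.
Along the incline: F cos 24° − mg sin 24° − μN = ma, so 23.020 − 9.354 − 7.190 = 2.3 a, giving a = 2.8157 m/s².

2.82 m/s²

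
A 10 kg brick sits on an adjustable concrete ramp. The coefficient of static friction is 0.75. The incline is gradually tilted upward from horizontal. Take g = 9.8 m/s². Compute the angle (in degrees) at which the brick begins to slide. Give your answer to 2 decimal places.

At the threshold of sliding, static friction is at its maximum μ_s N and exactly balances the weight component along the incline: mg sin θ = μ_s mg cos θ.
Hence tan θ = μ_s = 0.75, so θ = arctan(0.75) = 36.8699°.

36.87°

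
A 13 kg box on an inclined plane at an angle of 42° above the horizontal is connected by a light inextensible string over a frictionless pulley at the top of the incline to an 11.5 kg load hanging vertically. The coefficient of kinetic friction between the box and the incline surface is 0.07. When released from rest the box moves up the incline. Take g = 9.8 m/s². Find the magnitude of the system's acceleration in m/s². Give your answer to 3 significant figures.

For the box on the incline: the weight component along the slope is m₁g sin 42° = 13 × 9.8 × 0.6691 = 85.243 N and the normal force is N = m₁g cos 42° = 94.677 N.
Kinetic friction opposes the box's motion up the incline: f = μN = 0.07 × 94.677 = 6.627 N acting down the slope.
Newton's second law for the box (up-slope positive): T − 85.243 − 6.627 = 13 a. For the hanging load (downward positive): 11.5 × 9.8 − T = 11.5 a.
Adding the two equations eliminates T: 20.830 = 24.5 a, so a = 0.8502 m/s².

0.850 m/s²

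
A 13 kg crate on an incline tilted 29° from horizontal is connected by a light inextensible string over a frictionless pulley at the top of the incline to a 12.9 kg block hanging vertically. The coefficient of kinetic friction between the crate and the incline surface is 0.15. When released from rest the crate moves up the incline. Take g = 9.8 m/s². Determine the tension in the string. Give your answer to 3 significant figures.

103 N

For the crate on the incline: the weight component along the slope is m₁g sin 29° = 13 × 9.8 × 0.4848 = 61.764 N and the normal force is N = m₁g cos 29° = 111.427 N.
Kinetic friction opposes the crate's motion up the incline: f = μN = 0.15 × 111.427 = 16.714 N acting down the slope.
Newton's second law for the crate (up-slope positive): T − 61.764 − 16.714 = 13 a. For the hanging block (downward positive): 12.9 × 9.8 − T = 12.9 a.
Adding the two equations eliminates T: 47.942 = 25.9 a, so a = 1.8510 m/s².
Then from the hanging block's equation, T = 12.9 × (9.8 − 1.8510) = 102.542 N.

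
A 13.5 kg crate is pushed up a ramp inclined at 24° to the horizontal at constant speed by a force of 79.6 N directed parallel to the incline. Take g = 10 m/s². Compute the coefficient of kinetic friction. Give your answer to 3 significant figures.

0.200

At constant speed ΣF = 0 along the incline. The applied 79.6 N acts up the slope; the weight component mg sin 24° = 54.909 N and kinetic friction μN both act down the slope.
So 79.6 = 54.909 + μ × 123.329, giving μ = (79.6 − 54.909) / 123.329 = 0.2002.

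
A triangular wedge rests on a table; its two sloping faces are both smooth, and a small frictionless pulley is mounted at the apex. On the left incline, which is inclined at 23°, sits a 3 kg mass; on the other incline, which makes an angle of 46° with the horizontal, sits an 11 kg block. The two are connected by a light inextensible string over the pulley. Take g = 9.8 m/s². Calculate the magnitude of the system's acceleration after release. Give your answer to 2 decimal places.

4.72 m/s²

Resolve each weight along its own incline: the 3 kg mass has component 3 × 9.8 × sin 23° = 11.487 N down its slope, and the 11 kg mass has 11 × 9.8 × sin 46° = 77.545 N down its slope.
The 11 kg side's 77.545 N exceeds the other side's 11.487 N, so that mass slides down and the 3 kg mass slides up. Taking that direction as positive, Newton's second law for the whole system gives 77.545 − 11.487 = (3 + 11) a, so a = 66.058 / 14 = 4.7184 m/s².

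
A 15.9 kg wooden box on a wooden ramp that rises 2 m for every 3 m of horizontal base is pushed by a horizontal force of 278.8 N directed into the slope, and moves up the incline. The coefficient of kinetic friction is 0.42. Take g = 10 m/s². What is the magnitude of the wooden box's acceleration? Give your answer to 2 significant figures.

The horizontal push has components F cos 33.69° = 278.8 × 0.8321 = 231.989 N up the incline and F sin 33.69° = 278.8 × 0.5547 = 154.650 N pressing into the surface.
The normal force is therefore N = mg cos 33.69° + F sin 33.69° = 132.304 + 154.650 = 286.954 N, and kinetic friction down the slope is μN = 0.42 × 286.954 = 120.521 N.
Along the incline: F cos 33.69° − mg sin 33.69° − μN = ma, so 231.989 − 88.197 − 120.521 = 15.9 a, giving a = 1.4636 m/s².

1.5 m/s²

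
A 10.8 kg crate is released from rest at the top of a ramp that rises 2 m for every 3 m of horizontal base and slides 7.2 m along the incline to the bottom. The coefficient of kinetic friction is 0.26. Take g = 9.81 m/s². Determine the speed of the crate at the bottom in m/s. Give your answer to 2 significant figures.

The weight component along the incline is mg sin 33.69° = 58.769 N and the normal force is N = mg cos 33.69° = 88.154 N.
Friction up the slope is f = μN = 0.26 × 88.154 = 22.920 N, so the net downslope force is 58.769 − 22.920 = 35.849 N and a = 35.849 / 10.8 = 3.3194 m/s².
Starting from rest over a distance of 7.2 m, v² = 2aL = 2 × 3.3194 × 7.2 = 47.7994, so v = 6.9137 m/s.

6.9 m/s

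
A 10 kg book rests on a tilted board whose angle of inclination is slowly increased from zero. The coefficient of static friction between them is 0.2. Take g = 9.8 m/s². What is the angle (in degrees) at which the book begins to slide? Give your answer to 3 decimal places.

11.310°

At the threshold of sliding, static friction is at its maximum μ_s N and exactly balances the weight component along the incline: mg sin θ = μ_s mg cos θ.
Hence tan θ = μ_s = 0.2, so θ = arctan(0.2) = 11.3099°.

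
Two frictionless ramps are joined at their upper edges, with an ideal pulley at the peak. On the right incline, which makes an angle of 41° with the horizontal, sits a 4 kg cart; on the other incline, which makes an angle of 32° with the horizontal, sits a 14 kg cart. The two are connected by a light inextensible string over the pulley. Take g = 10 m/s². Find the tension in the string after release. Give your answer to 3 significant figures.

Resolve each weight along its own incline: the 4 kg mass has component 4 × 10 × sin 41° = 26.242 N down its slope, and the 14 kg mass has 14 × 10 × sin 32° = 74.189 N down its slope.
The 14 kg side's 74.189 N exceeds the other side's 26.242 N, so that mass slides down and the 4 kg mass slides up. Taking that direction as positive, Newton's second law for the whole system gives 74.189 − 26.242 = (4 + 14) a, so a = 47.947 / 18 = 2.6637 m/s².
For the 4 kg mass (up-slope positive): T − 26.242 = 4 × 2.6637, so T = 36.897 N.

36.9 N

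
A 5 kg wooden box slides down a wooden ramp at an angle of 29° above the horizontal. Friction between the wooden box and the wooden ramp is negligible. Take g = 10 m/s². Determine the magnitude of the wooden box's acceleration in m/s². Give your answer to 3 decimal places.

4.848 m/s²

Resolving the weight along the incline: the component pulling the wooden box down the slope is mg sin 29° = 5 × 10 × 0.4848 = 24.240 N, and the normal force is N = mg cos 29° = 5 × 10 × 0.8746 = 43.730 N.
With no friction the net force along the incline is 24.240 N, so a = g sin 29° = 24.240 / 5 = 4.8480 m/s².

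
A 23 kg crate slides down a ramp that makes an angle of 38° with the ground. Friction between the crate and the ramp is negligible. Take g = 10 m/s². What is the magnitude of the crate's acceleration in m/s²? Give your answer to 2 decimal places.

Resolving the weight along the incline: the component pulling the crate down the slope is mg sin 38° = 23 × 10 × 0.6157 = 141.611 N, and the normal force is N = mg cos 38° = 23 × 10 × 0.7880 = 181.240 N.
With no friction the net force along the incline is 141.611 N, so a = g sin 38° = 141.611 / 23 = 6.1570 m/s².

6.16 m/s²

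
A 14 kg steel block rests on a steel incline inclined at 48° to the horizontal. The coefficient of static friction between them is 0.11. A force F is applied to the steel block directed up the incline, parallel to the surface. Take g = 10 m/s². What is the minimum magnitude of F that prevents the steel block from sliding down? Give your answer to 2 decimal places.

The normal force is N = mg cos 48° = 93.678 N. With F at its minimum the steel block is on the verge of sliding down, so static friction is at its maximum μ_s N = 0.11 × 93.678 = 10.305 N and acts up the slope.
Equilibrium along the incline: F + μ_s N = mg sin 48°, so F = 104.040 − 10.305 = 93.735 N.

93.74 N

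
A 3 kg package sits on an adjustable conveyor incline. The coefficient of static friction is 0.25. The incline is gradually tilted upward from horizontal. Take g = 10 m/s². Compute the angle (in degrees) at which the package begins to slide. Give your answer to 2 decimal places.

14.04°

At the threshold of sliding, static friction is at its maximum μ_s N and exactly balances the weight component along the incline: mg sin θ = μ_s mg cos θ.
Hence tan θ = μ_s = 0.25, so θ = arctan(0.25) = 14.0362°.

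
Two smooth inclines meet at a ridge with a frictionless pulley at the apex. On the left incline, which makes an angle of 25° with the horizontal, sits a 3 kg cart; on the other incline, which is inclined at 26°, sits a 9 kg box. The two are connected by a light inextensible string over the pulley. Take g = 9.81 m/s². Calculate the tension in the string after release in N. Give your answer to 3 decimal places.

Resolve each weight along its own incline: the 3 kg mass has component 3 × 9.81 × sin 25° = 12.438 N down its slope, and the 9 kg mass has 9 × 9.81 × sin 26° = 38.704 N down its slope.
The 9 kg side's 38.704 N exceeds the other side's 12.438 N, so that mass slides down and the 3 kg mass slides up. Taking that direction as positive, Newton's second law for the whole system gives 38.704 − 12.438 = (3 + 9) a, so a = 26.266 / 12 = 2.1888 m/s².
For the 3 kg mass (up-slope positive): T − 12.438 = 3 × 2.1888, so T = 19.004 N.

19.004 N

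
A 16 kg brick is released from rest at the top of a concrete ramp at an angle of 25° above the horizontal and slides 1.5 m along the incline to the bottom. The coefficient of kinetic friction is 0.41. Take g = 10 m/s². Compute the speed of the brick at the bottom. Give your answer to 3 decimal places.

1.237 m/s

The weight component along the incline is mg sin 25° = 67.619 N and the normal force is N = mg cos 25° = 145.009 N.
Friction up the slope is f = μN = 0.41 × 145.009 = 59.454 N, so the net downslope force is 67.619 − 59.454 = 8.165 N and a = 8.165 / 16 = 0.5103 m/s².
Starting from rest over a distance of 1.5 m, v² = 2aL = 2 × 0.5103 × 1.5 = 1.5309, so v = 1.2373 m/s.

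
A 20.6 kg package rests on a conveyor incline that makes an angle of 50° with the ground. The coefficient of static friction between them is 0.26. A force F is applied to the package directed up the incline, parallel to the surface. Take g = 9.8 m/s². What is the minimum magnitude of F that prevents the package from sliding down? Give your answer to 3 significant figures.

The normal force is N = mg cos 50° = 129.766 N. With F at its minimum the package is on the verge of sliding down, so static friction is at its maximum μ_s N = 0.26 × 129.766 = 33.739 N and acts up the slope.
Equilibrium along the incline: F + μ_s N = mg sin 50°, so F = 154.649 − 33.739 = 120.910 N.

121 N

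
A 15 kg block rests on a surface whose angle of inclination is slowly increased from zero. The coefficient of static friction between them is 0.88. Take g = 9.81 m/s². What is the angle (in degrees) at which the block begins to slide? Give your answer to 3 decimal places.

41.348°

At the threshold of sliding, static friction is at its maximum μ_s N and exactly balances the weight component along the incline: mg sin θ = μ_s mg cos θ.
Hence tan θ = μ_s = 0.88, so θ = arctan(0.88) = 41.3478°.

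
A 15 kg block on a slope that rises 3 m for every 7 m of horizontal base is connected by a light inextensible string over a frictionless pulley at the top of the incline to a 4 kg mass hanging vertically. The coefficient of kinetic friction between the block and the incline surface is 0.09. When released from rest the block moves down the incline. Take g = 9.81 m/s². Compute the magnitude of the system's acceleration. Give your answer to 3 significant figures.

For the block on the incline: the weight component along the slope is m₁g sin 23.20° = 15 × 9.81 × 0.3939 = 57.962 N and the normal force is N = m₁g cos 23.20° = 135.252 N.
Kinetic friction opposes the block's motion down the incline: f = μN = 0.09 × 135.252 = 12.173 N acting up the slope.
Newton's second law for the block (down-slope positive): 57.962 − 12.173 − T = 15 a. For the hanging mass (upward positive): T − 4 × 9.81 = 4 a.
Adding the two equations eliminates T: 6.549 = 19 a, so a = 0.3447 m/s².

0.345 m/s²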